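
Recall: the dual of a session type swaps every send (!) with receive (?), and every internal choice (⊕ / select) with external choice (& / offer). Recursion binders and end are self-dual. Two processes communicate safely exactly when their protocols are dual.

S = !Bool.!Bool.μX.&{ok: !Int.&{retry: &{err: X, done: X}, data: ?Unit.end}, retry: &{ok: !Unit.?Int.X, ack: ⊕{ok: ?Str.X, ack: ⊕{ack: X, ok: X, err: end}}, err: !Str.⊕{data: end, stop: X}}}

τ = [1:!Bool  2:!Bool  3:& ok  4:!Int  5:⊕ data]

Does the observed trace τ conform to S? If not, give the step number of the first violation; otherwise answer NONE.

step 1: !Bool  ok  state: !Bool.μX.…
step 2: !Bool  ok  state: μX.…
step 3: & ok  ok  state: !Int.&{retry: &{err: μX.…, done: μX.…}, data: ?Unit.end}
step 4: !Int  ok  state: &{retry: &{err: μX.…, done: μX.…}, data: ?Unit.end}
step 5: got ⊕ data, protocol expects & retry or & data  ✗

5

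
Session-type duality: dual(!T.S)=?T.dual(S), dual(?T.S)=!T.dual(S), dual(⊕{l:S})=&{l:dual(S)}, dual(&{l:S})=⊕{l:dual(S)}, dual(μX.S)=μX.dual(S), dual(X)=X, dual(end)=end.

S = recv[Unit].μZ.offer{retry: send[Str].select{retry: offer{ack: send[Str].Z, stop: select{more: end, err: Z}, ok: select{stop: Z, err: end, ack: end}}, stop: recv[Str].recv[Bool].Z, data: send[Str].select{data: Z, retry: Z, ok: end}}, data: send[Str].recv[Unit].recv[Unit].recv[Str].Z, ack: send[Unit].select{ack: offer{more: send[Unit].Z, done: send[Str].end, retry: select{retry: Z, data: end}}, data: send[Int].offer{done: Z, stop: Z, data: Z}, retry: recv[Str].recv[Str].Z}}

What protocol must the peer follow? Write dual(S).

recv[Unit] = send[Unit]
  μZ = μZ  (μ self-dual)
    offer{retry,data,ack} = select{retry,data,ack}  (offer→select)
      • retry:
        send[Str] = recv[Str]
          select{retry,stop,data} = offer{retry,stop,data}  (⊕→&)
            • retry:
              offer{ack,stop,ok} = select{ack,stop,ok}  (offer→select)
                • ack:
                  send[Str] = recv[Str]
                    Z ↦ Z
                • stop:
                  select{more,err} = offer{more,err}  (⊕→&)
                    • more:
                      end ↦ end
                    • err:
                      Z ↦ Z
                • ok:
                  select{stop,err,ack} = offer{stop,err,ack}  (⊕→&)
                    • stop:
                      Z ↦ Z
                    • err:
                      end ↦ end
                    • ack:
                      end ↦ end
            • stop:
              recv[Str] = send[Str]
                recv[Bool] = send[Bool]
                  Z ↦ Z
            • data:
              send[Str] = recv[Str]
                select{data,retry,ok} = offer{data,retry,ok}  (⊕→&)
                  • data:
                    Z ↦ Z
                  • retry:
                    Z ↦ Z
                  • ok:
                    end ↦ end
      • data:
        send[Str] = recv[Str]
          recv[Unit] = send[Unit]
            recv[Unit] = send[Unit]
              recv[Str] = send[Str]
                Z ↦ Z
      • ack:
        send[Unit] = recv[Unit]
          select{ack,data,retry} = offer{ack,data,retry}  (⊕→&)
            • ack:
              offer{more,done,retry} = select{more,done,retry}  (offer→select)
                • more:
                  send[Unit] = recv[Unit]
                    Z ↦ Z
                • done:
                  send[Str] = recv[Str]
                    end ↦ end
                • retry:
                  select{retry,data} = offer{retry,data}  (⊕→&)
                    • retry:
                      Z ↦ Z
                    • data:
                      end ↦ end
            • data:
              send[Int] = recv[Int]
                offer{done,stop,data} = select{done,stop,data}  (offer→select)
                  • done:
                    Z ↦ Z
                  • stop:
                    Z ↦ Z
                  • data:
                    Z ↦ Z
            • retry:
              recv[Str] = send[Str]
                recv[Str] = send[Str]
                  Z ↦ Z

send[Unit].μZ.select{retry: recv[Str].offer{retry: select{ack: recv[Str].Z, stop: offer{more: end, err: Z}, ok: offer{stop: Z, err: end, ack: end}}, stop: send[Str].send[Bool].Z, data: recv[Str].offer{data: Z, retry: Z, ok: end}}, data: recv[Str].send[Unit].send[Unit].send[Str].Z, ack: recv[Unit].offer{ack: select{more: recv[Unit].Z, done: recv[Str].end, retry: offer{retry: Z, data: end}}, data: recv[Int].select{done: Z, stop: Z, data: Z}, retry: send[Str].send[Str].Z}}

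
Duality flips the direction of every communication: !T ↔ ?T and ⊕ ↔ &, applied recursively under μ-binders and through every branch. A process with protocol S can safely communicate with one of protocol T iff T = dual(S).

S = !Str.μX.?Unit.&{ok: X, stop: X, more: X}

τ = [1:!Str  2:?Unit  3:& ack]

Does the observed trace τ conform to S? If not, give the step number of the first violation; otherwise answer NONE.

3

step 1: !Str  match  now at μX.…
step 2: ?Unit  match  now at &{ok: μX.…, stop: μX.…, more: μX.…}
step 3: got & ack, protocol expects & ok or & stop or & more  ✗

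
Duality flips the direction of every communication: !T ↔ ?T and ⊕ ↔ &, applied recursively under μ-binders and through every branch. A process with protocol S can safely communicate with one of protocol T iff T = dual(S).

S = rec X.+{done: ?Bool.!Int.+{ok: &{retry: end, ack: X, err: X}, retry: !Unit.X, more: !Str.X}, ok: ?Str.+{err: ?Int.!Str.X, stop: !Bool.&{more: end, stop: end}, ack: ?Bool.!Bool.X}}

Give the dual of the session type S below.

rec X.&{done: !Bool.?Int.&{ok: +{retry: end, ack: X, err: X}, retry: ?Unit.X, more: ?Str.X}, ok: !Str.&{err: !Int.?Str.X, stop: ?Bool.+{more: end, stop: end}, ack: !Bool.?Bool.X}}

rec X ↦ rec X  (binder kept)
  +{done,ok} ↦ &{done,ok}  (select→offer)
    case done:
      ?Bool ↦ !Bool
        !Int ↦ ?Int
          +{ok,retry,more} ↦ &{ok,retry,more}  (select→offer)
            case ok:
              &{retry,ack,err} ↦ +{retry,ack,err}  (external→internal)
                case retry:
                  end ↦ end
                case ack:
                  X ↦ X
                case err:
                  X ↦ X
            case retry:
              !Unit ↦ ?Unit
                X ↦ X
            case more:
              !Str ↦ ?Str
                X ↦ X
    case ok:
      ?Str ↦ !Str
        +{err,stop,ack} ↦ &{err,stop,ack}  (select→offer)
          case err:
            ?Int ↦ !Int
              !Str ↦ ?Str
                X ↦ X
          case stop:
            !Bool ↦ ?Bool
              &{more,stop} ↦ +{more,stop}  (external→internal)
                case more:
                  end ↦ end
                case stop:
                  end ↦ end
          case ack:
            ?Bool ↦ !Bool
              !Bool ↦ ?Bool
                X ↦ X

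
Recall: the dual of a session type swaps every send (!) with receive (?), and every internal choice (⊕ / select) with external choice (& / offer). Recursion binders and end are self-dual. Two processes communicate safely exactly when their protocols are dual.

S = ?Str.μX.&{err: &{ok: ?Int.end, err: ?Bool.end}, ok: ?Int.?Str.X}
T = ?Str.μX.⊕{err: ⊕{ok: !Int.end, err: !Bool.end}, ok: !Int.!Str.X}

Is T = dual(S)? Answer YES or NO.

NO

?Str | ?Str  ✗ same direction on both sides — not dual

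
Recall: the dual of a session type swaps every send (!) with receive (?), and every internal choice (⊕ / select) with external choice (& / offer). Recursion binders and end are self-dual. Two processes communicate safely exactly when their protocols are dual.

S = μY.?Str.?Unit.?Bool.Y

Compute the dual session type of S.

μY = μY  (μ self-dual)
  ?Str = !Str
    ?Unit = !Unit
      ?Bool = !Bool
        Y self-dual

μY.!Str.!Unit.!Bool.Y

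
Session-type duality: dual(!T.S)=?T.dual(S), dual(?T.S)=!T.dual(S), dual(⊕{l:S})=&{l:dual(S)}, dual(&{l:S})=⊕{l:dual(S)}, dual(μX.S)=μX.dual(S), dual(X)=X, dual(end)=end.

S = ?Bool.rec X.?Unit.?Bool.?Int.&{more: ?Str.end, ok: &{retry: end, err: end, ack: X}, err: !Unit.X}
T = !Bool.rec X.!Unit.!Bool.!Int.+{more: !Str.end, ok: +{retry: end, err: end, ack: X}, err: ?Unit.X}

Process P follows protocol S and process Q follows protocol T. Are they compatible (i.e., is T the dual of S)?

?Bool | !Bool  ok
  rec X | rec X  ok (μ self-dual)
    ?Unit | !Unit  ok
      ?Bool | !Bool  ok
        ?Int | !Int  ok
          &{more,ok,err} | +{more,ok,err}  ok label sets agree
            • more:
              ?Str | !Str  ok
                end | end  ok
            • ok:
              &{retry,err,ack} | +{retry,err,ack}  ok label sets agree
                • retry:
                  end | end  ok
                • err:
                  end | end  ok
                • ack:
                  X | X  ok
            • err:
              !Unit | ?Unit  ok
                X | X  ok

YES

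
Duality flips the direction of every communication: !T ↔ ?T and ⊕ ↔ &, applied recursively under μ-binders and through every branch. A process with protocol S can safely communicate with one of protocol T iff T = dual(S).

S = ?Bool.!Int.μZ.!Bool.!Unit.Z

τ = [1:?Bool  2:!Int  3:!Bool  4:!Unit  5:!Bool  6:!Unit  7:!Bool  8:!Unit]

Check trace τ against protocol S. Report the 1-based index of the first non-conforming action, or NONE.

@1 ?Bool  match  now at !Int.μZ.…
@2 !Int  match  now at μZ.…
@3 !Bool  match  now at !Unit.μZ.…
@4 !Unit  match  now at μZ.…
@5 !Bool  match  now at !Unit.μZ.…
@6 !Unit  match  now at μZ.…
@7 !Bool  match  now at !Unit.μZ.…
@8 !Unit  match  now at μZ.…
trace exhausted — no violation

NONE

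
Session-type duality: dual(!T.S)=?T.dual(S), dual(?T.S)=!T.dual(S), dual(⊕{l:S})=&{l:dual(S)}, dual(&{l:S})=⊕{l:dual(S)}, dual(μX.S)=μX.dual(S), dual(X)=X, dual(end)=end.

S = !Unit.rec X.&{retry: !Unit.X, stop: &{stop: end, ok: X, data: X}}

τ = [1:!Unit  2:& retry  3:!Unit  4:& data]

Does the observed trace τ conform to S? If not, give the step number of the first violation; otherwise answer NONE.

@1 !Unit  ok  state: rec X.…
@2 & retry  ok  state: !Unit.rec X.…
@3 !Unit  ok  state: rec X.…
@4 got & data, protocol expects & retry or & stop  ✗

4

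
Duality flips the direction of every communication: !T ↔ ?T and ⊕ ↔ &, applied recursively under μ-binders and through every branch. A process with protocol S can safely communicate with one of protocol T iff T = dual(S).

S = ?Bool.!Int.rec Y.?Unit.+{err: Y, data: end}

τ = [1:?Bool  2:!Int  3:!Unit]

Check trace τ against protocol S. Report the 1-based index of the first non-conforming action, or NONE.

3

step 1: ?Bool  ✓  state: !Int.rec Y.…
step 2: !Int  ✓  state: rec Y.…
step 3: got !Unit, protocol expects ?Unit  ✗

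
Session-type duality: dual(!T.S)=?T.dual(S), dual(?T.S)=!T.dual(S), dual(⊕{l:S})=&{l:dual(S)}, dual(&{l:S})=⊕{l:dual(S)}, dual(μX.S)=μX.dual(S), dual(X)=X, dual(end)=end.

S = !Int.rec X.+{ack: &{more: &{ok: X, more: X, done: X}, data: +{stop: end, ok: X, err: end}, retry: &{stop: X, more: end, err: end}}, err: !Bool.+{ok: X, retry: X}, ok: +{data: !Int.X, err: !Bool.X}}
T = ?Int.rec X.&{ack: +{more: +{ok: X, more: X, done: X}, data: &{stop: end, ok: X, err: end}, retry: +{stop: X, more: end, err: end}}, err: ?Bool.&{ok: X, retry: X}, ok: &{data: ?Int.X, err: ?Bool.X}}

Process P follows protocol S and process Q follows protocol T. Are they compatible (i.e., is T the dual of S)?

YES

!Int | ?Int  match
  rec X | rec X  match (μ self-dual)
    +{ack,err,ok} | &{ack,err,ok}  match same labels
      case ack:
        &{more,data,retry} | +{more,data,retry}  match same labels
          case more:
            &{ok,more,done} | +{ok,more,done}  match same labels
              case ok:
                X | X  match
              case more:
                X | X  match
              case done:
                X | X  match
          case data:
            +{stop,ok,err} | &{stop,ok,err}  match same labels
              case stop:
                end | end  match
              case ok:
                X | X  match
              case err:
                end | end  match
          case retry:
            &{stop,more,err} | +{stop,more,err}  match same labels
              case stop:
                X | X  match
              case more:
                end | end  match
              case err:
                end | end  match
      case err:
        !Bool | ?Bool  match
          +{ok,retry} | &{ok,retry}  match same labels
            case ok:
              X | X  match
            case retry:
              X | X  match
      case ok:
        +{data,err} | &{data,err}  match same labels
          case data:
            !Int | ?Int  match
              X | X  match
          case err:
            !Bool | ?Bool  match
              X | X  match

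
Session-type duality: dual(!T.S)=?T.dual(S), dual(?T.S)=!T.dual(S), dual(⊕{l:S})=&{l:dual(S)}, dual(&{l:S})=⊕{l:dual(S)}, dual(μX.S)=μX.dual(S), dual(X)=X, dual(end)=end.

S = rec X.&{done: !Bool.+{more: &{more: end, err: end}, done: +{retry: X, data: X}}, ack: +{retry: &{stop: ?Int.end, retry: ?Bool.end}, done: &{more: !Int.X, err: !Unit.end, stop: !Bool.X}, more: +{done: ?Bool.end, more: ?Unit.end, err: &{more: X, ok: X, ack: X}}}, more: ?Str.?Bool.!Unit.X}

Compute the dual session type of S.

rec X → rec X  (μ self-dual)
  &{done,ack,more} → +{done,ack,more}  (offer→select)
    • done:
      !Bool → ?Bool
        +{more,done} → &{more,done}  (internal→external)
          • more:
            &{more,err} → +{more,err}  (offer→select)
              • more:
                end self-dual
              • err:
                end self-dual
          • done:
            +{retry,data} → &{retry,data}  (internal→external)
              • retry:
                X self-dual
              • data:
                X self-dual
    • ack:
      +{retry,done,more} → &{retry,done,more}  (internal→external)
        • retry:
          &{stop,retry} → +{stop,retry}  (offer→select)
            • stop:
              ?Int → !Int
                end self-dual
            • retry:
              ?Bool → !Bool
                end self-dual
        • done:
          &{more,err,stop} → +{more,err,stop}  (offer→select)
            • more:
              !Int → ?Int
                X self-dual
            • err:
              !Unit → ?Unit
                end self-dual
            • stop:
              !Bool → ?Bool
                X self-dual
        • more:
          +{done,more,err} → &{done,more,err}  (internal→external)
            • done:
              ?Bool → !Bool
                end self-dual
            • more:
              ?Unit → !Unit
                end self-dual
            • err:
              &{more,ok,ack} → +{more,ok,ack}  (offer→select)
                • more:
                  X self-dual
                • ok:
                  X self-dual
                • ack:
                  X self-dual
    • more:
      ?Str → !Str
        ?Bool → !Bool
          !Unit → ?Unit
            X self-dual

rec X.+{done: ?Bool.&{more: +{more: end, err: end}, done: &{retry: X, data: X}}, ack: &{retry: +{stop: !Int.end, retry: !Bool.end}, done: +{more: ?Int.X, err: ?Unit.end, stop: ?Bool.X}, more: &{done: !Bool.end, more: !Unit.end, err: +{more: X, ok: X, ack: X}}}, more: !Str.!Bool.?Unit.X}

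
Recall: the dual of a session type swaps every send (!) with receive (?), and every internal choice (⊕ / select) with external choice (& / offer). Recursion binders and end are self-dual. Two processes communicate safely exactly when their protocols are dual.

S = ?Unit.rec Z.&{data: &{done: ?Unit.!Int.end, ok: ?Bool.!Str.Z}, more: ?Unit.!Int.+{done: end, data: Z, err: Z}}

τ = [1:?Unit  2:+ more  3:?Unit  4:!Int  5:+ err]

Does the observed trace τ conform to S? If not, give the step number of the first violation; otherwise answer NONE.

2

step 1: ?Unit  ✓  cont: rec Z.…
step 2: got + more, protocol expects & data or & more  ✗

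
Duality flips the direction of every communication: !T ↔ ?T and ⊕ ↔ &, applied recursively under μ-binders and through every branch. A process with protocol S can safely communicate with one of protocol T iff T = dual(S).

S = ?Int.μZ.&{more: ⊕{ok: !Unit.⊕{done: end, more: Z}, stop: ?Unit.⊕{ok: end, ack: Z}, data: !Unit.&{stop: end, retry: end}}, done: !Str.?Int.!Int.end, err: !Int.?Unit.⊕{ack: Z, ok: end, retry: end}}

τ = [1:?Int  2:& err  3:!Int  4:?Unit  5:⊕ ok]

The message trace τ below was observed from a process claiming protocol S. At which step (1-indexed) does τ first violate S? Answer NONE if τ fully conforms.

NONE

@1 ?Int  ok  cont: μZ.…
@2 & err  ok  cont: !Int.?Unit.⊕{ack: μZ.…, ok: end, retry: end}
@3 !Int  ok  cont: ?Unit.⊕{ack: μZ.…, ok: end, retry: end}
@4 ?Unit  ok  cont: ⊕{ack: μZ.…, ok: end, retry: end}
@5 ⊕ ok  ok  cont: end
τ conforms to S (length 5)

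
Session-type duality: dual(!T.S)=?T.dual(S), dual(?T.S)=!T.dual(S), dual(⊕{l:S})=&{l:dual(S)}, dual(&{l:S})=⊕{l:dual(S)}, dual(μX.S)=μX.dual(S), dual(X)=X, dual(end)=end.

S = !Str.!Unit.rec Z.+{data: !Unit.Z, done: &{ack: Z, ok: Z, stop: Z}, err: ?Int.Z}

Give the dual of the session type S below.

!Str → ?Str
  !Unit → ?Unit
    rec Z → rec Z  (μ self-dual)
      +{data,done,err} → &{data,done,err}  (internal→external)
        case data:
          !Unit → ?Unit
            dual(Z) = Z
        case done:
          &{ack,ok,stop} → +{ack,ok,stop}  (external→internal)
            case ack:
              dual(Z) = Z
            case ok:
              dual(Z) = Z
            case stop:
              dual(Z) = Z
        case err:
          ?Int → !Int
            dual(Z) = Z

?Str.?Unit.rec Z.&{data: ?Unit.Z, done: +{ack: Z, ok: Z, stop: Z}, err: !Int.Z}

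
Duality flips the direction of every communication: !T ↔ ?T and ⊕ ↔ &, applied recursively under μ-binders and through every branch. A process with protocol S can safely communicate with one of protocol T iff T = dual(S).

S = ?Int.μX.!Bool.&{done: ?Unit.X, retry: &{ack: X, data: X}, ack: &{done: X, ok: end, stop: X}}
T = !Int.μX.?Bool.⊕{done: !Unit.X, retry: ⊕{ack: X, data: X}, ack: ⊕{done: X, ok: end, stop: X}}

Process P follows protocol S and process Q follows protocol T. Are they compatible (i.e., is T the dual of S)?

YES

?Int ‖ !Int  match
  μX ‖ μX  match (binder kept)
    !Bool ‖ ?Bool  match
      &{done,retry,ack} ‖ ⊕{done,retry,ack}  match same labels
        case done:
          ?Unit ‖ !Unit  match
            X ‖ X  match
        case retry:
          &{ack,data} ‖ ⊕{ack,data}  match same labels
            case ack:
              X ‖ X  match
            case data:
              X ‖ X  match
        case ack:
          &{done,ok,stop} ‖ ⊕{done,ok,stop}  match same labels
            case done:
              X ‖ X  match
            case ok:
              end ‖ end  match
            case stop:
              X ‖ X  match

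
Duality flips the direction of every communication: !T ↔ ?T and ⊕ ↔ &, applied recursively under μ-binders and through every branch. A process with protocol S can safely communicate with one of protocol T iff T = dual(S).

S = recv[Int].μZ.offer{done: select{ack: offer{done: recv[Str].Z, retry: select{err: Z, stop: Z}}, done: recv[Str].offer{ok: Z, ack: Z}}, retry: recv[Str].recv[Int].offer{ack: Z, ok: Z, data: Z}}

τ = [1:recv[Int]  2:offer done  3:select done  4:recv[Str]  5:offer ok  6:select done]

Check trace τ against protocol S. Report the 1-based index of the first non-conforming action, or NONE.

@1 recv[Int]  match  cont: μZ.…
@2 offer done  match  cont: select{ack: offer{done: recv[Str].μZ.…, retry: select{err: μZ.…, stop: μZ.…}}, done: recv[Str].offer{ok: μZ.…, ack: μZ.…}}
@3 select done  match  cont: recv[Str].offer{ok: μZ.…, ack: μZ.…}
@4 recv[Str]  match  cont: offer{ok: μZ.…, ack: μZ.…}
@5 offer ok  match  cont: μZ.…
@6 got select done, protocol expects offer done or offer retry  ✗

6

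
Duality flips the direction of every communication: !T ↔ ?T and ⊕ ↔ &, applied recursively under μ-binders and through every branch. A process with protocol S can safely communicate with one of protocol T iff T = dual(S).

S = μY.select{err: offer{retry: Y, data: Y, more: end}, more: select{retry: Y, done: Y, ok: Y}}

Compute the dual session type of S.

μY ↦ μY  (binder kept)
  select{err,more} ↦ offer{err,more}  (internal→external)
    [err]
      offer{retry,data,more} ↦ select{retry,data,more}  (offer→select)
        [retry]
          Y self-dual
        [data]
          Y self-dual
        [more]
          end self-dual
    [more]
      select{retry,done,ok} ↦ offer{retry,done,ok}  (internal→external)
        [retry]
          Y self-dual
        [done]
          Y self-dual
        [ok]
          Y self-dual

μY.offer{err: select{retry: Y, data: Y, more: end}, more: offer{retry: Y, done: Y, ok: Y}}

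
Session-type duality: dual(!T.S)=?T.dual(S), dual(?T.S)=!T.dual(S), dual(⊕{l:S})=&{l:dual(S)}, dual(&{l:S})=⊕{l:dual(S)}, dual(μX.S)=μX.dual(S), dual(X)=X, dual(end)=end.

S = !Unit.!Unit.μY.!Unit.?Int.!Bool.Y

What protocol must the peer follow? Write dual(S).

!Unit = ?Unit
  !Unit = ?Unit
    μY = μY  (μ self-dual)
      !Unit = ?Unit
        ?Int = !Int
          !Bool = ?Bool
            Y ↦ Y

?Unit.?Unit.μY.?Unit.!Int.?Bool.Y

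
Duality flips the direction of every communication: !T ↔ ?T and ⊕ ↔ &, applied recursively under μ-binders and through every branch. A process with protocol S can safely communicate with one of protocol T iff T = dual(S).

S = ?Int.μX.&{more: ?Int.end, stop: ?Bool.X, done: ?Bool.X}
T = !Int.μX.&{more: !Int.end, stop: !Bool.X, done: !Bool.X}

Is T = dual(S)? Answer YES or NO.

NO

?Int | !Int  ok
  μX | μX  ok (μ self-dual)
    &{more,stop,done} | &{more,stop,done}  ✗ choice polarity not flipped — not dual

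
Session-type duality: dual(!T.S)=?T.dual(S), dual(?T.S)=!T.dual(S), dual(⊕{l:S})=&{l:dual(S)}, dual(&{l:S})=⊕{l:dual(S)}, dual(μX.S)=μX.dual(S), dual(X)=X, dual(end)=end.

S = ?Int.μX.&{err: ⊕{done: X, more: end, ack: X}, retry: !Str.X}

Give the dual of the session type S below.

!Int.μX.⊕{err: &{done: X, more: end, ack: X}, retry: ?Str.X}

?Int = !Int
  μX = μX  (μ self-dual)
    &{err,retry} = ⊕{err,retry}  (external→internal)
      • err:
        ⊕{done,more,ack} = &{done,more,ack}  (internal→external)
          • done:
            X ↦ X
          • more:
            end ↦ end
          • ack:
            X ↦ X
      • retry:
        !Str = ?Str
          X ↦ X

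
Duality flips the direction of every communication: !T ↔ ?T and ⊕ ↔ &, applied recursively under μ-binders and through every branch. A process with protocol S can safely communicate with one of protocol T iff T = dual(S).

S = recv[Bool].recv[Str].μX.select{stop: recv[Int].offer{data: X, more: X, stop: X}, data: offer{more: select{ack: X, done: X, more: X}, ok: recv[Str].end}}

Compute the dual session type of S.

send[Bool].send[Str].μX.offer{stop: send[Int].select{data: X, more: X, stop: X}, data: select{more: offer{ack: X, done: X, more: X}, ok: send[Str].end}}

recv[Bool] ↦ send[Bool]
  recv[Str] ↦ send[Str]
    μX ↦ μX  (binder kept)
      select{stop,data} ↦ offer{stop,data}  (internal→external)
        case stop:
          recv[Int] ↦ send[Int]
            offer{data,more,stop} ↦ select{data,more,stop}  (external→internal)
              case data:
                X ↦ X
              case more:
                X ↦ X
              case stop:
                X ↦ X
        case data:
          offer{more,ok} ↦ select{more,ok}  (external→internal)
            case more:
              select{ack,done,more} ↦ offer{ack,done,more}  (internal→external)
                case ack:
                  X ↦ X
                case done:
                  X ↦ X
                case more:
                  X ↦ X
            case ok:
              recv[Str] ↦ send[Str]
                end ↦ end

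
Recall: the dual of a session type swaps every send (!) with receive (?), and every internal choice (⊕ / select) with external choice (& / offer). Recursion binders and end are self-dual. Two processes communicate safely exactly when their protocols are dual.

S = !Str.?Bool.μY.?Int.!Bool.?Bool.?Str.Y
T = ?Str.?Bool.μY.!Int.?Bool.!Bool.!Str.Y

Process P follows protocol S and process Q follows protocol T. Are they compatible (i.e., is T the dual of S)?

NO

!Str | ?Str  ok
  ?Bool | ?Bool  ✗ same direction on both sides — not dual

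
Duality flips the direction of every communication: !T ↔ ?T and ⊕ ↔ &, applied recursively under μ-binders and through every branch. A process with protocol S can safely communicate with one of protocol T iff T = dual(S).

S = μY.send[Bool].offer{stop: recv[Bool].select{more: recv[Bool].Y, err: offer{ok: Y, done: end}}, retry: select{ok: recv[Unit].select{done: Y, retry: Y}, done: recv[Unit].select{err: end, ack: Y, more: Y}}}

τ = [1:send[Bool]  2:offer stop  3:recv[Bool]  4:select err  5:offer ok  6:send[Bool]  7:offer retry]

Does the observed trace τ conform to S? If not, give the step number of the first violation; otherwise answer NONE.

NONE

@1 send[Bool]  ✓  state: offer{stop: recv[Bool].select{more: recv[Bool].μY.…, err: offer{ok: μY.…, done: end}}, retry: select{ok: recv[Unit].select{done: μY.…, retry: μY.…}, done: recv[Unit].select{err: end, ack: μY.…, more: μY.…}}}
@2 offer stop  ✓  state: recv[Bool].select{more: recv[Bool].μY.…, err: offer{ok: μY.…, done: end}}
@3 recv[Bool]  ✓  state: select{more: recv[Bool].μY.…, err: offer{ok: μY.…, done: end}}
@4 select err  ✓  state: offer{ok: μY.…, done: end}
@5 offer ok  ✓  state: μY.…
@6 send[Bool]  ✓  state: offer{stop: recv[Bool].select{more: recv[Bool].μY.…, err: offer{ok: μY.…, done: end}}, retry: select{ok: recv[Unit].select{done: μY.…, retry: μY.…}, done: recv[Unit].select{err: end, ack: μY.…, more: μY.…}}}
@7 offer retry  ✓  state: select{ok: recv[Unit].select{done: μY.…, retry: μY.…}, done: recv[Unit].select{err: end, ack: μY.…, more: μY.…}}
all 7 steps conform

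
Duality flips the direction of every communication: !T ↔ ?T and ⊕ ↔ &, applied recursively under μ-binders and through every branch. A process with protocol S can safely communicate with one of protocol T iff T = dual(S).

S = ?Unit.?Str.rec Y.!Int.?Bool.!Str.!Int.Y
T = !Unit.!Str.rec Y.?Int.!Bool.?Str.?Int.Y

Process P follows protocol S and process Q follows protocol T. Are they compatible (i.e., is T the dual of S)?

YES

?Unit ‖ !Unit  ✓
  ?Str ‖ !Str  ✓
    rec Y ‖ rec Y  ✓ (μ self-dual)
      !Int ‖ ?Int  ✓
        ?Bool ‖ !Bool  ✓
          !Str ‖ ?Str  ✓
            !Int ‖ ?Int  ✓
              Y ‖ Y  ✓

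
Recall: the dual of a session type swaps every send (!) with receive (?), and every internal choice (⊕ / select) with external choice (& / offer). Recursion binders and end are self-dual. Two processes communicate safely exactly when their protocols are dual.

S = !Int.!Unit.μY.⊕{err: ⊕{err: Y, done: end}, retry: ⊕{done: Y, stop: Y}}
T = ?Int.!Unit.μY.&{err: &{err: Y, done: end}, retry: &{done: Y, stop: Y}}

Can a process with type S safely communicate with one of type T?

!Int vs ?Int  ok
  !Unit vs !Unit  ✗ same direction on both sides — not dual

NO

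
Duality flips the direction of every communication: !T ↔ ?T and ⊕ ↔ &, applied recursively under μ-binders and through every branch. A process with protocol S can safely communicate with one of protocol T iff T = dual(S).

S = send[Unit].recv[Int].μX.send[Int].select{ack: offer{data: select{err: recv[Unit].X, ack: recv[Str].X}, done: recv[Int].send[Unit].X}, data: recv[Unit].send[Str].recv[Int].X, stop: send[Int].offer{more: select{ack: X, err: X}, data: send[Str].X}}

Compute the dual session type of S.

send[Unit] = recv[Unit]
  recv[Int] = send[Int]
    μX = μX  (μ self-dual)
      send[Int] = recv[Int]
        select{ack,data,stop} = offer{ack,data,stop}  (internal→external)
          case ack:
            offer{data,done} = select{data,done}  (&→⊕)
              case data:
                select{err,ack} = offer{err,ack}  (internal→external)
                  case err:
                    recv[Unit] = send[Unit]
                      X self-dual
                  case ack:
                    recv[Str] = send[Str]
                      X self-dual
              case done:
                recv[Int] = send[Int]
                  send[Unit] = recv[Unit]
                    X self-dual
          case data:
            recv[Unit] = send[Unit]
              send[Str] = recv[Str]
                recv[Int] = send[Int]
                  X self-dual
          case stop:
            send[Int] = recv[Int]
              offer{more,data} = select{more,data}  (&→⊕)
                case more:
                  select{ack,err} = offer{ack,err}  (internal→external)
                    case ack:
                      X self-dual
                    case err:
                      X self-dual
                case data:
                  send[Str] = recv[Str]
                    X self-dual

recv[Unit].send[Int].μX.recv[Int].offer{ack: select{data: offer{err: send[Unit].X, ack: send[Str].X}, done: send[Int].recv[Unit].X}, data: send[Unit].recv[Str].send[Int].X, stop: recv[Int].select{more: offer{ack: X, err: X}, data: recv[Str].X}}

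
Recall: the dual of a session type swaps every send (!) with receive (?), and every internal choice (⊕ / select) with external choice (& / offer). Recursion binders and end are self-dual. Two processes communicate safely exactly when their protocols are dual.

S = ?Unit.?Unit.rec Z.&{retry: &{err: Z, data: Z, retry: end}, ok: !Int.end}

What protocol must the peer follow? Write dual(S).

?Unit ↦ !Unit
  ?Unit ↦ !Unit
    rec Z ↦ rec Z  (μ self-dual)
      &{retry,ok} ↦ +{retry,ok}  (&→⊕)
        • retry:
          &{err,data,retry} ↦ +{err,data,retry}  (&→⊕)
            • err:
              Z self-dual
            • data:
              Z self-dual
            • retry:
              end self-dual
        • ok:
          !Int ↦ ?Int
            end self-dual

!Unit.!Unit.rec Z.+{retry: +{err: Z, data: Z, retry: end}, ok: ?Int.end}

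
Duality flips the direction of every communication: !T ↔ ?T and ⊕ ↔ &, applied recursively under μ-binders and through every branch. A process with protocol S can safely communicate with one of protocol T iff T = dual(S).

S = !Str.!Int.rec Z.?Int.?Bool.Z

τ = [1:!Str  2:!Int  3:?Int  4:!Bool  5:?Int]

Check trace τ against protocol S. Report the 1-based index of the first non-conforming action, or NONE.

step 1: !Str  ok  residual = !Int.rec Z.…
step 2: !Int  ok  residual = rec Z.…
step 3: ?Int  ok  residual = ?Bool.rec Z.…
step 4: got !Bool, protocol expects ?Bool  ✗

4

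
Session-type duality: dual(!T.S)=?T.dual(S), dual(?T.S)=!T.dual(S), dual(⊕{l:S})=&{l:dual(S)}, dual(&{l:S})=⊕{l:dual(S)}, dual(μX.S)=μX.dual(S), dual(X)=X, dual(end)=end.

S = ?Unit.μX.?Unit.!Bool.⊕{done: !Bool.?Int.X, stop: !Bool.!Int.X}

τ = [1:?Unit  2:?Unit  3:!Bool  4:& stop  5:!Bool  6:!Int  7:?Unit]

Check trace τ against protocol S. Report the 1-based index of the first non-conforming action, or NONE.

4

[1] ?Unit  ok  cont: μX.…
[2] ?Unit  ok  cont: !Bool.⊕{done: !Bool.?Int.μX.…, stop: !Bool.!Int.μX.…}
[3] !Bool  ok  cont: ⊕{done: !Bool.?Int.μX.…, stop: !Bool.!Int.μX.…}
[4] got & stop, protocol expects ⊕ done or ⊕ stop  ✗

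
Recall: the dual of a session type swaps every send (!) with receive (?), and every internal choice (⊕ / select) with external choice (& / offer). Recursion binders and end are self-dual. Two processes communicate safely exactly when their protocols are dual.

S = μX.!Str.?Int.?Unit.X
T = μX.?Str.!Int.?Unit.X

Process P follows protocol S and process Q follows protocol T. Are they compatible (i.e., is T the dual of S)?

μX | μX  match (binder kept)
  !Str | ?Str  match
    ?Int | !Int  match
      ?Unit | ?Unit  ✗ same direction on both sides — not dual

NO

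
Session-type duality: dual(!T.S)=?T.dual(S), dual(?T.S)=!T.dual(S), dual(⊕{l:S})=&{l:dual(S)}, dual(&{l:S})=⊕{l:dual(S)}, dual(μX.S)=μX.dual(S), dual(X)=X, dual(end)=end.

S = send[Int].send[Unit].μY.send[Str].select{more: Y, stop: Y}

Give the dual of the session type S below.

send[Int] → recv[Int]
  send[Unit] → recv[Unit]
    μY → μY  (rec unchanged)
      send[Str] → recv[Str]
        select{more,stop} → offer{more,stop}  (internal→external)
          case more:
            Y ↦ Y
          case stop:
            Y ↦ Y

recv[Int].recv[Unit].μY.recv[Str].offer{more: Y, stop: Y}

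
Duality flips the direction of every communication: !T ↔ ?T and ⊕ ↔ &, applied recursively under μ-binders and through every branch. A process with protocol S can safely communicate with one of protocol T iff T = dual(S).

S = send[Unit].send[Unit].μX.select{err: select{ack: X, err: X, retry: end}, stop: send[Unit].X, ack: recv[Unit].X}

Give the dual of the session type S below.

send[Unit] ↦ recv[Unit]
  send[Unit] ↦ recv[Unit]
    μX ↦ μX  (rec unchanged)
      select{err,stop,ack} ↦ offer{err,stop,ack}  (⊕→&)
        case err:
          select{ack,err,retry} ↦ offer{ack,err,retry}  (⊕→&)
            case ack:
              dual(X) = X
            case err:
              dual(X) = X
            case retry:
              dual(end) = end
        case stop:
          send[Unit] ↦ recv[Unit]
            dual(X) = X
        case ack:
          recv[Unit] ↦ send[Unit]
            dual(X) = X

recv[Unit].recv[Unit].μX.offer{err: offer{ack: X, err: X, retry: end}, stop: recv[Unit].X, ack: send[Unit].X}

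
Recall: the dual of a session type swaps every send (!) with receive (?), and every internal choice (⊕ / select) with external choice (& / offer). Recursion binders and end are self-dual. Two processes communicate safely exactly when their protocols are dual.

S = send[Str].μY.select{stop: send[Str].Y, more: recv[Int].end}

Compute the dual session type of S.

send[Str] = recv[Str]
  μY = μY  (μ self-dual)
    select{stop,more} = offer{stop,more}  (⊕→&)
      case stop:
        send[Str] = recv[Str]
          dual(Y) = Y
      case more:
        recv[Int] = send[Int]
          dual(end) = end

recv[Str].μY.offer{stop: recv[Str].Y, more: send[Int].end}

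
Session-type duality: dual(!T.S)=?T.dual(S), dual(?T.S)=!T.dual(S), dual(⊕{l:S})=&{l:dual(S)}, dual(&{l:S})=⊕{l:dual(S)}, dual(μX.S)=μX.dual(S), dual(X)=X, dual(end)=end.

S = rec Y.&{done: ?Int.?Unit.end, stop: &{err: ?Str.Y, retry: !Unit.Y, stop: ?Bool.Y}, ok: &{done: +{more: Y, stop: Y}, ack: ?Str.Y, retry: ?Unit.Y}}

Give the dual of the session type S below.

rec Y.+{done: !Int.!Unit.end, stop: +{err: !Str.Y, retry: ?Unit.Y, stop: !Bool.Y}, ok: +{done: &{more: Y, stop: Y}, ack: !Str.Y, retry: !Unit.Y}}

rec Y ↦ rec Y  (rec unchanged)
  &{done,stop,ok} ↦ +{done,stop,ok}  (offer→select)
    [done]
      ?Int ↦ !Int
        ?Unit ↦ !Unit
          end ↦ end
    [stop]
      &{err,retry,stop} ↦ +{err,retry,stop}  (offer→select)
        [err]
          ?Str ↦ !Str
            Y ↦ Y
        [retry]
          !Unit ↦ ?Unit
            Y ↦ Y
        [stop]
          ?Bool ↦ !Bool
            Y ↦ Y
    [ok]
      &{done,ack,retry} ↦ +{done,ack,retry}  (offer→select)
        [done]
          +{more,stop} ↦ &{more,stop}  (internal→external)
            [more]
              Y ↦ Y
            [stop]
              Y ↦ Y
        [ack]
          ?Str ↦ !Str
            Y ↦ Y
        [retry]
          ?Unit ↦ !Unit
            Y ↦ Y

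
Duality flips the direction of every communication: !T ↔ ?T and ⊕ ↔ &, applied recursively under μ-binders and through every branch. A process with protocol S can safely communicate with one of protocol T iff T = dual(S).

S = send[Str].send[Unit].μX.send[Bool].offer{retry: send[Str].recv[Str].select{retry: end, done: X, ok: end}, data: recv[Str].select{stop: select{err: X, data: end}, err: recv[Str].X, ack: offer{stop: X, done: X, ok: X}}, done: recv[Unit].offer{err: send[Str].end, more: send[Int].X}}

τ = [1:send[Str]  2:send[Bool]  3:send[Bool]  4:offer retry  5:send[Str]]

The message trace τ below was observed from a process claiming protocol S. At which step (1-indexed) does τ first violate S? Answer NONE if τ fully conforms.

@1 send[Str]  ok  residual = send[Unit].μX.…
@2 got send[Bool], protocol expects send[Unit]  ✗

2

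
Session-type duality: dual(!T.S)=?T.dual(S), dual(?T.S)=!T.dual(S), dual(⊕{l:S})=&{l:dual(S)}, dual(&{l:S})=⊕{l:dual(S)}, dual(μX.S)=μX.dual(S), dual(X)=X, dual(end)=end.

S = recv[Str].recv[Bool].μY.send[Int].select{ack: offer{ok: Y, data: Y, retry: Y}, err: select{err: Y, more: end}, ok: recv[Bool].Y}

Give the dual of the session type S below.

send[Str].send[Bool].μY.recv[Int].offer{ack: select{ok: Y, data: Y, retry: Y}, err: offer{err: Y, more: end}, ok: send[Bool].Y}

recv[Str] ↦ send[Str]
  recv[Bool] ↦ send[Bool]
    μY ↦ μY  (binder kept)
      send[Int] ↦ recv[Int]
        select{ack,err,ok} ↦ offer{ack,err,ok}  (select→offer)
          [ack]
            offer{ok,data,retry} ↦ select{ok,data,retry}  (offer→select)
              [ok]
                Y ↦ Y
              [data]
                Y ↦ Y
              [retry]
                Y ↦ Y
          [err]
            select{err,more} ↦ offer{err,more}  (select→offer)
              [err]
                Y ↦ Y
              [more]
                end ↦ end
          [ok]
            recv[Bool] ↦ send[Bool]
              Y ↦ Y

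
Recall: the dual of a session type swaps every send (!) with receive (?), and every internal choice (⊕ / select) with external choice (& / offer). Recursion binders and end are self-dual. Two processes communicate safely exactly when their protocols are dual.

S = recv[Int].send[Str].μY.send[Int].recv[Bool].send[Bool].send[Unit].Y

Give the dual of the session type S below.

recv[Int] ↦ send[Int]
  send[Str] ↦ recv[Str]
    μY ↦ μY  (μ self-dual)
      send[Int] ↦ recv[Int]
        recv[Bool] ↦ send[Bool]
          send[Bool] ↦ recv[Bool]
            send[Unit] ↦ recv[Unit]
              Y ↦ Y

send[Int].recv[Str].μY.recv[Int].send[Bool].recv[Bool].recv[Unit].Y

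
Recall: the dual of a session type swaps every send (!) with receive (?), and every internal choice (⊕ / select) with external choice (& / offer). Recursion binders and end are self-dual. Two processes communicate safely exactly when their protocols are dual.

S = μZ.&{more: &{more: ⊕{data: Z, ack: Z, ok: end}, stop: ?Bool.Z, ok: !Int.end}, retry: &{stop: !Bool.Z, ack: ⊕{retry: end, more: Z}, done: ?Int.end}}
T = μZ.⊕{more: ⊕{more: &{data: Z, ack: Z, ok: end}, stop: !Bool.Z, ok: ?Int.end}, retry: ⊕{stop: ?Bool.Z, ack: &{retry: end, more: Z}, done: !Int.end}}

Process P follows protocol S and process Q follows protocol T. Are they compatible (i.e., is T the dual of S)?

μZ vs μZ  match (μ self-dual)
  &{more,retry} vs ⊕{more,retry}  match same labels
    [more]
      &{more,stop,ok} vs ⊕{more,stop,ok}  match same labels
        [more]
          ⊕{data,ack,ok} vs &{data,ack,ok}  match same labels
            [data]
              Z vs Z  match
            [ack]
              Z vs Z  match
            [ok]
              end vs end  match
        [stop]
          ?Bool vs !Bool  match
            Z vs Z  match
        [ok]
          !Int vs ?Int  match
            end vs end  match
    [retry]
      &{stop,ack,done} vs ⊕{stop,ack,done}  match same labels
        [stop]
          !Bool vs ?Bool  match
            Z vs Z  match
        [ack]
          ⊕{retry,more} vs &{retry,more}  match same labels
            [retry]
              end vs end  match
            [more]
              Z vs Z  match
        [done]
          ?Int vs !Int  match
            end vs end  match

YES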